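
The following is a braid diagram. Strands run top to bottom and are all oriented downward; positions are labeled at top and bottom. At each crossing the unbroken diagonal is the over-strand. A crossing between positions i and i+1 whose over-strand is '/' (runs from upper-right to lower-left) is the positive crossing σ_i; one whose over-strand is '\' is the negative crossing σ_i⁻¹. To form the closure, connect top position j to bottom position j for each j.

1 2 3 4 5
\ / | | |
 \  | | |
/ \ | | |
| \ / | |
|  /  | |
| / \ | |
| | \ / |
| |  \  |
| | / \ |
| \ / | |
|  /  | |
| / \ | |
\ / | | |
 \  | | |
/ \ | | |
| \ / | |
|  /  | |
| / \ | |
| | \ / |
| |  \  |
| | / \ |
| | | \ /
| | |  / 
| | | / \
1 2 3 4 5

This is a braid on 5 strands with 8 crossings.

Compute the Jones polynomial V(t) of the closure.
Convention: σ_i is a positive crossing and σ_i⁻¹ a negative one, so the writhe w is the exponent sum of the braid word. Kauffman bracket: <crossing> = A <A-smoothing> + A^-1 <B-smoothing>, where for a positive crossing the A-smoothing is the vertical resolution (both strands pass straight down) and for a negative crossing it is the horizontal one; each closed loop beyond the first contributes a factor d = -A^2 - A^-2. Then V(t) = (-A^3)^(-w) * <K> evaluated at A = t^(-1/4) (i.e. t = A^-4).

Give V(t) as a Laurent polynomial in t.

Reading the diagram top to bottom ('/'-over between positions i,i+1 = s_i, '\'-over = s_i^-1): braid word = s1^-1 s2 s3^-1 s2 s1^-1 s2 s3^-1 s4.
The presented braid s1^-1 s2 s3^-1 s2 s1^-1 s2 s3^-1 s4 on 5 strands reduces by inverse Markov moves (closure unchanged at each step):
  Destabilize: the word has the form β·s4 where s4 occurs only as the final letter (β ∈ B_4); drop it and the last strand → 4 strands.
Reduced to β = s1^-1 s2 s3^-1 s2 s1^-1 s2 s3^-1 on 4 strands, 7 crossings.
Compute on β:
Braid: s1^-1 s2 s3^-1 s2 s1^-1 s2 s3^-1 on 4 strands, 7 crossings.
Writhe w = (#positive) - (#negative) = 3 - 4 = -1.
Enumerate smoothing states for the bracket polynomial. There are 2^7 = 128 states.
Smooth each crossing (0=||, 1=⌣⌢); contribution A^(Σ sign_k(1-2s_k)) * d^(L-1).
Tabulate the states by total A-exponent and number of loops L (A-exp: L × count):
  A^7: L=4 ×1
  A^5: L=3 ×7
  A^3: L=2 ×19, L=4 ×2
  A^1: L=1 ×21, L=3 ×14
  A^-1: L=2 ×32, L=4 ×3
  A^-3: L=3 ×21
  A^-5: L=4 ×7
  A^-7: L=5 ×1
Each group contributes A^e * Σ count * d^(L-1):
Powers of d = -A^2 - A^-2: d^2 = A^4 + 2 + A^-4; d^3 = -A^6 - 3*A^2 - 3*A^-2 - A^-6; d^4 = A^8 + 4*A^4 + 6 + 4*A^-4 + A^-8.
  A^7 * (d^3) = -A^13 - 3*A^9 - 3*A^5 - A
  A^5 * (7*d^2) = 7*A^9 + 14*A^5 + 7*A
  A^3 * (19*d + 2*d^3) = -2*A^9 - 25*A^5 - 25*A - 2*A^-3
  A^1 * (21 + 14*d^2) = 14*A^5 + 49*A + 14*A^-3
  A^-1 * (32*d + 3*d^3) = -3*A^5 - 41*A - 41*A^-3 - 3*A^-7
  A^-3 * (21*d^2) = 21*A + 42*A^-3 + 21*A^-7
  A^-5 * (7*d^3) = -7*A - 21*A^-3 - 21*A^-7 - 7*A^-11
  A^-7 * (d^4) = A + 4*A^-3 + 6*A^-7 + 4*A^-11 + A^-15
Summing the groups: <K> = -A^13 + 2*A^9 - 3*A^5 + 4*A - 4*A^-3 + 3*A^-7 - 3*A^-11 + A^-15
Normalise by the writhe: (-A^3)^(-w) = (-A^3)^(1) = -A^3, so f(A) = -A^3 * <K> = A^16 - 2*A^12 + 3*A^8 - 4*A^4 + 4 - 3*A^-4 + 3*A^-8 - A^-12.
Substitute A = t^(-1/4), i.e. A^e → t^(-e/4): V(t) = -t^3 + 3*t^2 - 3*t + 4 - 4*t^-1 + 3*t^-2 - 2*t^-3 + t^-4

Answer: -t^3 + 3*t^2 - 3*t + 4 - 4*t^-1 + 3*t^-2 - 2*t^-3 + t^-4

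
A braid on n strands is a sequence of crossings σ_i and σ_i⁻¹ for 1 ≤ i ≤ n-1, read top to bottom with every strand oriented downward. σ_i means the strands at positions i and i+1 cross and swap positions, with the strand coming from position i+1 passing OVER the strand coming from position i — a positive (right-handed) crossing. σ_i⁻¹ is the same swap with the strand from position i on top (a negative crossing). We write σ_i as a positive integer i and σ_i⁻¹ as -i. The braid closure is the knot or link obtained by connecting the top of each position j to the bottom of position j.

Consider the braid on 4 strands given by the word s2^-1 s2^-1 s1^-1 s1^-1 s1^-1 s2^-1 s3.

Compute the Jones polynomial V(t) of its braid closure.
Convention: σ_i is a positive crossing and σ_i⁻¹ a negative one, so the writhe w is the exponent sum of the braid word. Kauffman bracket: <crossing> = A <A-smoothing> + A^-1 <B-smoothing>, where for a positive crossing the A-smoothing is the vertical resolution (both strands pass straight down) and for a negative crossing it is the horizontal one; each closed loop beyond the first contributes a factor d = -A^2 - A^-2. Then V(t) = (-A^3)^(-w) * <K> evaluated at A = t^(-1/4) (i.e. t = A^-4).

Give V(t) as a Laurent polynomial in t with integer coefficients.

t^-2 + 2*t^-4 - 2*t^-5 + t^-6 - 2*t^-7 + t^-8

Derivation:
The presented braid s2^-1 s2^-1 s1^-1 s1^-1 s1^-1 s2^-1 s3 on 4 strands reduces by inverse Markov moves (closure unchanged at each step):
  Destabilize: the word has the form β·s3 where s3 occurs only as the final letter (β ∈ B_3); drop it and the last strand → 3 strands.
Reduced to β = s2^-1 s2^-1 s1^-1 s1^-1 s1^-1 s2^-1 on 3 strands, 6 crossings.
Compute on β:
Braid: s2^-1 s2^-1 s1^-1 s1^-1 s1^-1 s2^-1 on 3 strands, 6 crossings.
Writhe w = (#positive) - (#negative) = 0 - 6 = -6.
State-sum expansion of <K>. There are 2^6 = 64 states.
Each crossing splits two ways (0=vertical, 1=horizontal). The state's weight is A^(#A-smoothings - #B-smoothings) * d^(loops - 1).
Tabulate the states by total A-exponent and number of loops L (A-exp: L × count):
  A^6: L=5 ×1
  A^4: L=4 ×6
  A^2: L=3 ×15
  A^0: L=2 ×18, L=4 ×2
  A^-2: L=1 ×9, L=3 ×6
  A^-4: L=2 ×6
  A^-6: L=3 ×1
Each group contributes A^e * Σ count * d^(L-1):
Powers of d = -A^2 - A^-2: d^2 = A^4 + 2 + A^-4; d^3 = -A^6 - 3*A^2 - 3*A^-2 - A^-6; d^4 = A^8 + 4*A^4 + 6 + 4*A^-4 + A^-8.
  A^6 * (d^4) = A^14 + 4*A^10 + 6*A^6 + 4*A^2 + A^-2
  A^4 * (6*d^3) = -6*A^10 - 18*A^6 - 18*A^2 - 6*A^-2
  A^2 * (15*d^2) = 15*A^6 + 30*A^2 + 15*A^-2
  A^0 * (18*d + 2*d^3) = -2*A^6 - 24*A^2 - 24*A^-2 - 2*A^-6
  A^-2 * (9 + 6*d^2) = 6*A^2 + 21*A^-2 + 6*A^-6
  A^-4 * (6*d) = -6*A^-2 - 6*A^-6
  A^-6 * (d^2) = A^-2 + 2*A^-6 + A^-10
Summing the groups: <K> = A^14 - 2*A^10 + A^6 - 2*A^2 + 2*A^-2 + A^-10
Normalise by the writhe: (-A^3)^(-w) = (-A^3)^(6) = A^18, so f(A) = A^18 * <K> = A^32 - 2*A^28 + A^24 - 2*A^20 + 2*A^16 + A^8.
Substitute A = t^(-1/4), i.e. A^e → t^(-e/4): V(t) = t^-2 + 2*t^-4 - 2*t^-5 + t^-6 - 2*t^-7 + t^-8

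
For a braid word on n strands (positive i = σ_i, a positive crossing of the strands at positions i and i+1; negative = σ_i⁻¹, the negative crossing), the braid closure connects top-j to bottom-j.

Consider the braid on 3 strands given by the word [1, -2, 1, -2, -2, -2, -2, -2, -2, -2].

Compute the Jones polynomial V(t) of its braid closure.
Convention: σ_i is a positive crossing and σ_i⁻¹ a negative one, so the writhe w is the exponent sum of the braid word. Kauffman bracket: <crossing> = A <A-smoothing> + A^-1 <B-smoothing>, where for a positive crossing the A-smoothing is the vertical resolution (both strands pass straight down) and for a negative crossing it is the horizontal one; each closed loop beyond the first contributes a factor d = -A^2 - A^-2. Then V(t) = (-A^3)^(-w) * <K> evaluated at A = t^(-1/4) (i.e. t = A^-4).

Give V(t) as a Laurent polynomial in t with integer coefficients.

Braid: s1 s2^-1 s1 s2^-1 s2^-1 s2^-1 s2^-1 s2^-1 s2^-1 s2^-1 on 3 strands, 10 crossings.
Writhe w = (#positive) - (#negative) = 2 - 8 = -6.
Enumerate smoothing states for the bracket polynomial. There are 2^10 = 1024 states.
Each crossing splits two ways (0=vertical, 1=horizontal). The state's weight is A^(#A-smoothings - #B-smoothings) * d^(loops - 1).
Tabulate the states by total A-exponent and number of loops L (A-exp: L × count):
  A^10: L=9 ×1
  A^8: L=8 ×10
  A^6: L=7 ×45
  A^4: L=6 ×119, L=8 ×1
  A^2: L=5 ×203, L=7 ×7
  A^0: L=4 ×231, L=6 ×21
  A^-2: L=3 ×175, L=5 ×35
  A^-4: L=2 ×85, L=4 ×35
  A^-6: L=1 ×23, L=3 ×22
  A^-8: L=2 ×10
  A^-10: L=3 ×1
Each group contributes A^e * Σ count * d^(L-1):
Powers of d = -A^2 - A^-2: d^2 = A^4 + 2 + A^-4; d^3 = -A^6 - 3*A^2 - 3*A^-2 - A^-6; d^4 = A^8 + 4*A^4 + 6 + 4*A^-4 + A^-8; d^5 = -A^10 - 5*A^6 - 10*A^2 - 10*A^-2 - 5*A^-6 - A^-10; d^6 = A^12 + 6*A^8 + 15*A^4 + 20 + 15*A^-4 + 6*A^-8 + A^-12; d^7 = -A^14 - 7*A^10 - 21*A^6 - 35*A^2 - 35*A^-2 - 21*A^-6 - 7*A^-10 - A^-14; d^8 = A^16 + 8*A^12 + 28*A^8 + 56*A^4 + 70 + 56*A^-4 + 28*A^-8 + 8*A^-12 + A^-16.
  A^10 * (d^8) = A^26 + 8*A^22 + 28*A^18 + 56*A^14 + 70*A^10 + 56*A^6 + 28*A^2 + 8*A^-2 + A^-6
  A^8 * (10*d^7) = -10*A^22 - 70*A^18 - 210*A^14 - 350*A^10 - 350*A^6 - 210*A^2 - 70*A^-2 - 10*A^-6
  A^6 * (45*d^6) = 45*A^18 + 270*A^14 + 675*A^10 + 900*A^6 + 675*A^2 + 270*A^-2 + 45*A^-6
  A^4 * (119*d^5 + d^7) = -A^18 - 126*A^14 - 616*A^10 - 1225*A^6 - 1225*A^2 - 616*A^-2 - 126*A^-6 - A^-10
  A^2 * (203*d^4 + 7*d^6) = 7*A^14 + 245*A^10 + 917*A^6 + 1358*A^2 + 917*A^-2 + 245*A^-6 + 7*A^-10
  A^0 * (231*d^3 + 21*d^5) = -21*A^10 - 336*A^6 - 903*A^2 - 903*A^-2 - 336*A^-6 - 21*A^-10
  A^-2 * (175*d^2 + 35*d^4) = 35*A^6 + 315*A^2 + 560*A^-2 + 315*A^-6 + 35*A^-10
  A^-4 * (85*d + 35*d^3) = -35*A^2 - 190*A^-2 - 190*A^-6 - 35*A^-10
  A^-6 * (23 + 22*d^2) = 22*A^-2 + 67*A^-6 + 22*A^-10
  A^-8 * (10*d) = -10*A^-6 - 10*A^-10
  A^-10 * (d^2) = A^-6 + 2*A^-10 + A^-14
Summing the groups: <K> = A^26 - 2*A^22 + 2*A^18 - 3*A^14 + 3*A^10 - 3*A^6 + 3*A^2 - 2*A^-2 + 2*A^-6 - A^-10 + A^-14
Normalise by the writhe: (-A^3)^(-w) = (-A^3)^(6) = A^18, so f(A) = A^18 * <K> = A^44 - 2*A^40 + 2*A^36 - 3*A^32 + 3*A^28 - 3*A^24 + 3*A^20 - 2*A^16 + 2*A^12 - A^8 + A^4.
Substitute A = t^(-1/4), i.e. A^e → t^(-e/4): V(t) = t^-1 - t^-2 + 2*t^-3 - 2*t^-4 + 3*t^-5 - 3*t^-6 + 3*t^-7 - 3*t^-8 + 2*t^-9 - 2*t^-10 + t^-11

Answer: t^-1 - t^-2 + 2*t^-3 - 2*t^-4 + 3*t^-5 - 3*t^-6 + 3*t^-7 - 3*t^-8 + 2*t^-9 - 2*t^-10 + t^-11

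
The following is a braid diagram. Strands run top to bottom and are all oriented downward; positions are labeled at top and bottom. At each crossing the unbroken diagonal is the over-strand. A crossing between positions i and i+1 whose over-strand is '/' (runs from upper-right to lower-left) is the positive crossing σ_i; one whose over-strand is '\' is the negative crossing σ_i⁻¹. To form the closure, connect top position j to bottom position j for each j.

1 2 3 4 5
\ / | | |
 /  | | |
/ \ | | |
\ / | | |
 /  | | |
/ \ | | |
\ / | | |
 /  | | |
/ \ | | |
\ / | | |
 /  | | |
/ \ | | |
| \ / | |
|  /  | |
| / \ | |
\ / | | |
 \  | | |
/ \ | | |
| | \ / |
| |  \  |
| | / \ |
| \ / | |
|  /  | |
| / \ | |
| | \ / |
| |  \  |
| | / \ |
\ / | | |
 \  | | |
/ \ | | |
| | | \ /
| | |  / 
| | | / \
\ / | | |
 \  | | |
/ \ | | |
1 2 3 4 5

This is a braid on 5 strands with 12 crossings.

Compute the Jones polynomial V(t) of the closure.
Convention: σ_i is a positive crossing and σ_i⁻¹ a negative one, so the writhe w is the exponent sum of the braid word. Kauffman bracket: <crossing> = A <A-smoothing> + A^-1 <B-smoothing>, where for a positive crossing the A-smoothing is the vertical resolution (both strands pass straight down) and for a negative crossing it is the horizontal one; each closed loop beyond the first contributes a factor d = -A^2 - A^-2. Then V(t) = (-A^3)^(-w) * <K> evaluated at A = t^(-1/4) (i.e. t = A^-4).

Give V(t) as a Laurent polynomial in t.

Reading the diagram top to bottom ('/'-over between positions i,i+1 = s_i, '\'-over = s_i^-1): braid word = s1 s1 s1 s1 s2 s1^-1 s3^-1 s2 s3^-1 s1^-1 s4 s1^-1.
The presented braid s1 s1 s1 s1 s2 s1^-1 s3^-1 s2 s3^-1 s1^-1 s4 s1^-1 on 5 strands reduces by inverse Markov moves (closure unchanged at each step):
  Deconjugate: the word is γ·β·γ⁻¹ with γ = s1 (prefix) and γ⁻¹ = s1^-1 (suffix); strip both.
  Destabilize: the word has the form β·s4 where s4 occurs only as the final letter (β ∈ B_4); drop it and the last strand → 4 strands.
  Deconjugate: the word is γ·β·γ⁻¹ with γ = s1 (prefix) and γ⁻¹ = s1^-1 (suffix); strip both.
Reduced to β = s1 s1 s2 s1^-1 s3^-1 s2 s3^-1 on 4 strands, 7 crossings.
Compute on β:
Braid: s1 s1 s2 s1^-1 s3^-1 s2 s3^-1 on 4 strands, 7 crossings.
Writhe w = (#positive) - (#negative) = 4 - 3 = 1.
State-sum expansion of <K>. There are 2^7 = 128 states.
Smooth each crossing (0=||, 1=⌣⌢); contribution A^(Σ sign_k(1-2s_k)) * d^(L-1).
Tabulate the states by total A-exponent and number of loops L (A-exp: L × count):
  A^7: L=3 ×1
  A^5: L=2 ×4, L=4 ×3
  A^3: L=1 ×5, L=3 ×15, L=5 ×1
  A^1: L=2 ×27, L=4 ×8
  A^-1: L=1 ×14, L=3 ×20, L=5 ×1
  A^-3: L=2 ×17, L=4 ×4
  A^-5: L=3 ×7
  A^-7: L=4 ×1
Each group contributes A^e * Σ count * d^(L-1):
Powers of d = -A^2 - A^-2: d^2 = A^4 + 2 + A^-4; d^3 = -A^6 - 3*A^2 - 3*A^-2 - A^-6; d^4 = A^8 + 4*A^4 + 6 + 4*A^-4 + A^-8.
  A^7 * (d^2) = A^11 + 2*A^7 + A^3
  A^5 * (4*d + 3*d^3) = -3*A^11 - 13*A^7 - 13*A^3 - 3*A^-1
  A^3 * (5 + 15*d^2 + d^4) = A^11 + 19*A^7 + 41*A^3 + 19*A^-1 + A^-5
  A^1 * (27*d + 8*d^3) = -8*A^7 - 51*A^3 - 51*A^-1 - 8*A^-5
  A^-1 * (14 + 20*d^2 + d^4) = A^7 + 24*A^3 + 60*A^-1 + 24*A^-5 + A^-9
  A^-3 * (17*d + 4*d^3) = -4*A^3 - 29*A^-1 - 29*A^-5 - 4*A^-9
  A^-5 * (7*d^2) = 7*A^-1 + 14*A^-5 + 7*A^-9
  A^-7 * (d^3) = -A^-1 - 3*A^-5 - 3*A^-9 - A^-13
Summing the groups: <K> = -A^11 + A^7 - 2*A^3 + 2*A^-1 - A^-5 + A^-9 - A^-13
Normalise by the writhe: (-A^3)^(-w) = (-A^3)^(-1) = -A^-3, so f(A) = -A^-3 * <K> = A^8 - A^4 + 2 - 2*A^-4 + A^-8 - A^-12 + A^-16.
Substitute A = t^(-1/4), i.e. A^e → t^(-e/4): V(t) = t^4 - t^3 + t^2 - 2*t + 2 - t^-1 + t^-2

Answer: t^4 - t^3 + t^2 - 2*t + 2 - t^-1 + t^-2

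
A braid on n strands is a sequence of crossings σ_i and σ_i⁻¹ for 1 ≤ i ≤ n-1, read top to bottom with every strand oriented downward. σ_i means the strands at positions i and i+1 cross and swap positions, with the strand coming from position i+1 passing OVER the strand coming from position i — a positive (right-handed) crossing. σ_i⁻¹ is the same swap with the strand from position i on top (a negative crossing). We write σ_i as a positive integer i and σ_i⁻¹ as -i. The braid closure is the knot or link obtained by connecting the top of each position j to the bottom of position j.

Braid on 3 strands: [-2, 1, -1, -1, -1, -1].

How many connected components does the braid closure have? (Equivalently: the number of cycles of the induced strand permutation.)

1

Derivation:
Track the strand permutation on 3 strands, starting from identity.
  step 1: s2^-1 swaps positions 2,3 -> [1 3 2]
  step 2: s1 swaps positions 1,2 -> [3 1 2]
  step 3: s1^-1 swaps positions 1,2 -> [1 3 2]
  step 4: s1^-1 swaps positions 1,2 -> [3 1 2]
  step 5: s1^-1 swaps positions 1,2 -> [1 3 2]
  step 6: s1^-1 swaps positions 1,2 -> [3 1 2]
Final permutation (position -> original strand): [3 1 2]
Closure components = cycle count of this permutation = 1.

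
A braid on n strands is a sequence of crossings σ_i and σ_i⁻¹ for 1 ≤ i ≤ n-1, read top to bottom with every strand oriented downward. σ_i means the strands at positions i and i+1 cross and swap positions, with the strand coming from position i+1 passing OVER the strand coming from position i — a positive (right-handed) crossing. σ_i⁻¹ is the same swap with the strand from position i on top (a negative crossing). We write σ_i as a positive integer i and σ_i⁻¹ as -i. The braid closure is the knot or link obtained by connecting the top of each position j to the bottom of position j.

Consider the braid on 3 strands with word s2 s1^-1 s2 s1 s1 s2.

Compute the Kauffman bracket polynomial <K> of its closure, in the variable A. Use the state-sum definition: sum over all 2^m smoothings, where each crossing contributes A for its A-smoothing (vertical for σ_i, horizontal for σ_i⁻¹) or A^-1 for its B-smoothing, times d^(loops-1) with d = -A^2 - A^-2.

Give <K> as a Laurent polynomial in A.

Braid: s2 s1^-1 s2 s1 s1 s2 on 3 strands, 6 crossings.
Writhe w = (#positive) - (#negative) = 5 - 1 = 4.
State-sum expansion of <K>. There are 2^6 = 64 states.
For each crossing: s=0 is the vertical smoothing, s=1 horizontal. Crossing k contributes A^(sign_k * (1 - 2*s_k)); loop factor d = -A^2 - A^-2.
Tabulate the states by total A-exponent and number of loops L (A-exp: L × count):
  A^6: L=2 ×1
  A^4: L=1 ×3, L=3 ×3
  A^2: L=2 ×14, L=4 ×1
  A^0: L=1 ×10, L=3 ×10
  A^-2: L=2 ×13, L=4 ×2
  A^-4: L=3 ×6
  A^-6: L=4 ×1
Each group contributes A^e * Σ count * d^(L-1):
Powers of d = -A^2 - A^-2: d^2 = A^4 + 2 + A^-4; d^3 = -A^6 - 3*A^2 - 3*A^-2 - A^-6.
  A^6 * (d) = -A^8 - A^4
  A^4 * (3 + 3*d^2) = 3*A^8 + 9*A^4 + 3
  A^2 * (14*d + d^3) = -A^8 - 17*A^4 - 17 - A^-4
  A^0 * (10 + 10*d^2) = 10*A^4 + 30 + 10*A^-4
  A^-2 * (13*d + 2*d^3) = -2*A^4 - 19 - 19*A^-4 - 2*A^-8
  A^-4 * (6*d^2) = 6 + 12*A^-4 + 6*A^-8
  A^-6 * (d^3) = -1 - 3*A^-4 - 3*A^-8 - A^-12
Summing the groups: <K> = A^8 - A^4 + 2 - A^-4 + A^-8 - A^-12

Answer: A^8 - A^4 + 2 - A^-4 + A^-8 - A^-12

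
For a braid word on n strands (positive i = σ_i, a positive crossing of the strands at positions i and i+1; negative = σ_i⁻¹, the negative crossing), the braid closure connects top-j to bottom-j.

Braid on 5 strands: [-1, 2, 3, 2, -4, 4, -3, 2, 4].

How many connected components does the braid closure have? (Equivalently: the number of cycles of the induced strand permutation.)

2

Derivation:
Track the strand permutation on 5 strands, starting from identity.
  step 1: s1^-1 swaps positions 1,2 -> [2 1 3 4 5]
  step 2: s2 swaps positions 2,3 -> [2 3 1 4 5]
  step 3: s3 swaps positions 3,4 -> [2 3 4 1 5]
  step 4: s2 swaps positions 2,3 -> [2 4 3 1 5]
  step 5: s4^-1 swaps positions 4,5 -> [2 4 3 5 1]
  step 6: s4 swaps positions 4,5 -> [2 4 3 1 5]
  step 7: s3^-1 swaps positions 3,4 -> [2 4 1 3 5]
  step 8: s2 swaps positions 2,3 -> [2 1 4 3 5]
  step 9: s4 swaps positions 4,5 -> [2 1 4 5 3]
Final permutation (position -> original strand): [2 1 4 5 3]
Closure components = cycle count of this permutation = 2.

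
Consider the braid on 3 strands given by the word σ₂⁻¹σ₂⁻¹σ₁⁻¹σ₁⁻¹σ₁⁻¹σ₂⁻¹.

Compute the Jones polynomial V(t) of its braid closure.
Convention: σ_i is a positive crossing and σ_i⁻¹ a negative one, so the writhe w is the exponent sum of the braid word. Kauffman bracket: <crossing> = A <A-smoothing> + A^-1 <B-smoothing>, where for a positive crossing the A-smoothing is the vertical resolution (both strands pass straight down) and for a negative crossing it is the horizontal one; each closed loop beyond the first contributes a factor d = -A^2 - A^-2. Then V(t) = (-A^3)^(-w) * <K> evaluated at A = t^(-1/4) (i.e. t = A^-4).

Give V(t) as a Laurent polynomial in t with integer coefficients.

Braid: s2^-1 s2^-1 s1^-1 s1^-1 s1^-1 s2^-1 on 3 strands, 6 crossings.
Writhe w = (#positive) - (#negative) = 0 - 6 = -6.
Enumerate smoothing states for the bracket polynomial. There are 2^6 = 64 states.
Smooth each crossing (0=||, 1=⌣⌢); contribution A^(Σ sign_k(1-2s_k)) * d^(L-1).
Tabulate the states by total A-exponent and number of loops L (A-exp: L × count):
  A^6: L=5 ×1
  A^4: L=4 ×6
  A^2: L=3 ×15
  A^0: L=2 ×18, L=4 ×2
  A^-2: L=1 ×9, L=3 ×6
  A^-4: L=2 ×6
  A^-6: L=3 ×1
Each group contributes A^e * Σ count * d^(L-1):
Powers of d = -A^2 - A^-2: d^2 = A^4 + 2 + A^-4; d^3 = -A^6 - 3*A^2 - 3*A^-2 - A^-6; d^4 = A^8 + 4*A^4 + 6 + 4*A^-4 + A^-8.
  A^6 * (d^4) = A^14 + 4*A^10 + 6*A^6 + 4*A^2 + A^-2
  A^4 * (6*d^3) = -6*A^10 - 18*A^6 - 18*A^2 - 6*A^-2
  A^2 * (15*d^2) = 15*A^6 + 30*A^2 + 15*A^-2
  A^0 * (18*d + 2*d^3) = -2*A^6 - 24*A^2 - 24*A^-2 - 2*A^-6
  A^-2 * (9 + 6*d^2) = 6*A^2 + 21*A^-2 + 6*A^-6
  A^-4 * (6*d) = -6*A^-2 - 6*A^-6
  A^-6 * (d^2) = A^-2 + 2*A^-6 + A^-10
Summing the groups: <K> = A^14 - 2*A^10 + A^6 - 2*A^2 + 2*A^-2 + A^-10
Normalise by the writhe: (-A^3)^(-w) = (-A^3)^(6) = A^18, so f(A) = A^18 * <K> = A^32 - 2*A^28 + A^24 - 2*A^20 + 2*A^16 + A^8.
Substitute A = t^(-1/4), i.e. A^e → t^(-e/4): V(t) = t^-2 + 2*t^-4 - 2*t^-5 + t^-6 - 2*t^-7 + t^-8

Answer: t^-2 + 2*t^-4 - 2*t^-5 + t^-6 - 2*t^-7 + t^-8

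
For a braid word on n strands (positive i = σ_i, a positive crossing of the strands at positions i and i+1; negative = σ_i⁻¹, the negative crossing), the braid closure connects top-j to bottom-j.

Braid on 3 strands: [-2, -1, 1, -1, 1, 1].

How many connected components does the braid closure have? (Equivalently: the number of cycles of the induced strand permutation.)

1

Derivation:
Track the strand permutation on 3 strands, starting from identity.
  step 1: s2^-1 swaps positions 2,3 -> [1 3 2]
  step 2: s1^-1 swaps positions 1,2 -> [3 1 2]
  step 3: s1 swaps positions 1,2 -> [1 3 2]
  step 4: s1^-1 swaps positions 1,2 -> [3 1 2]
  step 5: s1 swaps positions 1,2 -> [1 3 2]
  step 6: s1 swaps positions 1,2 -> [3 1 2]
Final permutation (position -> original strand): [3 1 2]
Closure components = cycle count of this permutation = 1.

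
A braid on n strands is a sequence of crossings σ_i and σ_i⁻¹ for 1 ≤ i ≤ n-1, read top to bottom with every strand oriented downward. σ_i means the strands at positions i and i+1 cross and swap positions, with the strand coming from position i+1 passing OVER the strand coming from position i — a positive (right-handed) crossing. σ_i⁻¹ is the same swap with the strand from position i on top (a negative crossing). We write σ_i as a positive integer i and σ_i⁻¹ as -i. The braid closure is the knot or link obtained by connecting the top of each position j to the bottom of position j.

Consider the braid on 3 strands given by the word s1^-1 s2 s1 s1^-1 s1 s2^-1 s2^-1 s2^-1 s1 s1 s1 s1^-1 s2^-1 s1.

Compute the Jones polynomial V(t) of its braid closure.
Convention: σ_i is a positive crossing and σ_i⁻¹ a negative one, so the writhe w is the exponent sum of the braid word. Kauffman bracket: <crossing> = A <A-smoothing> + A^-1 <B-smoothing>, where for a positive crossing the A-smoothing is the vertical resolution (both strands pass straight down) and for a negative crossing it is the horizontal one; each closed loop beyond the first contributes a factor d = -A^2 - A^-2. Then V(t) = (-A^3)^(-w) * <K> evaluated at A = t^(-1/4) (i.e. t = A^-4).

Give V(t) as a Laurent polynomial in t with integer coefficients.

-t^3 + t^2 - t + 3 - t^-1 + t^-2 - t^-3

Derivation:
The presented braid s1^-1 s2 s1 s1^-1 s1 s2^-1 s2^-1 s2^-1 s1 s1 s1 s1^-1 s2^-1 s1 on 3 strands reduces by inverse Markov moves (closure unchanged at each step):
  Deconjugate: the word is γ·β·γ⁻¹ with γ = s1^-1 s2 (prefix) and γ⁻¹ = s2^-1 s1 (suffix); strip both.
  Deconjugate: the word is γ·β·γ⁻¹ with γ = s1 s1^-1 (prefix) and γ⁻¹ = s1 s1^-1 (suffix); strip both.
Reduced to β = s1 s2^-1 s2^-1 s2^-1 s1 s1 on 3 strands, 6 crossings.
Compute on β:
Braid: s1 s2^-1 s2^-1 s2^-1 s1 s1 on 3 strands, 6 crossings.
Writhe w = (#positive) - (#negative) = 3 - 3 = 0.
Computing the Kauffman bracket via state sum. There are 2^6 = 64 states.
Smooth each crossing (0=||, 1=⌣⌢); contribution A^(Σ sign_k(1-2s_k)) * d^(L-1).
Tabulate the states by total A-exponent and number of loops L (A-exp: L × count):
  A^6: L=4 ×1
  A^4: L=3 ×6
  A^2: L=2 ×12, L=4 ×3
  A^0: L=1 ×9, L=3 ×10, L=5 ×1
  A^-2: L=2 ×12, L=4 ×3
  A^-4: L=3 ×6
  A^-6: L=4 ×1
Each group contributes A^e * Σ count * d^(L-1):
Powers of d = -A^2 - A^-2: d^2 = A^4 + 2 + A^-4; d^3 = -A^6 - 3*A^2 - 3*A^-2 - A^-6; d^4 = A^8 + 4*A^4 + 6 + 4*A^-4 + A^-8.
  A^6 * (d^3) = -A^12 - 3*A^8 - 3*A^4 - 1
  A^4 * (6*d^2) = 6*A^8 + 12*A^4 + 6
  A^2 * (12*d + 3*d^3) = -3*A^8 - 21*A^4 - 21 - 3*A^-4
  A^0 * (9 + 10*d^2 + d^4) = A^8 + 14*A^4 + 35 + 14*A^-4 + A^-8
  A^-2 * (12*d + 3*d^3) = -3*A^4 - 21 - 21*A^-4 - 3*A^-8
  A^-4 * (6*d^2) = 6 + 12*A^-4 + 6*A^-8
  A^-6 * (d^3) = -1 - 3*A^-4 - 3*A^-8 - A^-12
Summing the groups: <K> = -A^12 + A^8 - A^4 + 3 - A^-4 + A^-8 - A^-12
Normalise by the writhe: (-A^3)^(-w) = (-A^3)^(0) = 1, so f(A) = 1 * <K> = -A^12 + A^8 - A^4 + 3 - A^-4 + A^-8 - A^-12.
Substitute A = t^(-1/4), i.e. A^e → t^(-e/4): V(t) = -t^3 + t^2 - t + 3 - t^-1 + t^-2 - t^-3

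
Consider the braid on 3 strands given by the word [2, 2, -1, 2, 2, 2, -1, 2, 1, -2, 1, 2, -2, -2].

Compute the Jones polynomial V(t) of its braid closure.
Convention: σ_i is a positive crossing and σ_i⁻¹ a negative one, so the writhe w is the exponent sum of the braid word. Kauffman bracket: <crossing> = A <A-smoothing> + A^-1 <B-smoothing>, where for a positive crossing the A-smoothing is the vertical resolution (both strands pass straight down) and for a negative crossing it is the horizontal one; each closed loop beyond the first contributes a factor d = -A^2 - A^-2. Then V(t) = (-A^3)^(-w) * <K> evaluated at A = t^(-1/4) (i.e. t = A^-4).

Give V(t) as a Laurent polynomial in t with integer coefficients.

-t^8 + t^7 - 2*t^6 + 3*t^5 - 3*t^4 + 4*t^3 - 2*t^2 + 2*t - 1

Derivation:
The presented braid s2 s2 s1^-1 s2 s2 s2 s1^-1 s2 s1 s2^-1 s1 s2 s2^-1 s2^-1 on 3 strands reduces by inverse Markov moves (closure unchanged at each step):
  Deconjugate: the word is γ·β·γ⁻¹ with γ = s2 s2 (prefix) and γ⁻¹ = s2^-1 s2^-1 (suffix); strip both.
Reduced to β = s1^-1 s2 s2 s2 s1^-1 s2 s1 s2^-1 s1 s2 on 3 strands, 10 crossings.
Compute on β:
Braid: s1^-1 s2 s2 s2 s1^-1 s2 s1 s2^-1 s1 s2 on 3 strands, 10 crossings.
Writhe w = (#positive) - (#negative) = 7 - 3 = 4.
Enumerate smoothing states for the bracket polynomial. There are 2^10 = 1024 states.
Smooth each crossing (0=||, 1=⌣⌢); contribution A^(Σ sign_k(1-2s_k)) * d^(L-1).
Tabulate the states by total A-exponent and number of loops L (A-exp: L × count):
  A^10: L=2 ×1
  A^8: L=1 ×5, L=3 ×5
  A^6: L=2 ×39, L=4 ×6
  A^4: L=1 ×34, L=3 ×85, L=5 ×1
  A^2: L=2 ×138, L=4 ×72
  A^0: L=1 ×48, L=3 ×167, L=5 ×37
  A^-2: L=2 ×91, L=4 ×109, L=6 ×10
  A^-4: L=3 ×82, L=5 ×37, L=7 ×1
  A^-6: L=4 ×40, L=6 ×5
  A^-8: L=5 ×10
  A^-10: L=6 ×1
Each group contributes A^e * Σ count * d^(L-1):
Powers of d = -A^2 - A^-2: d^2 = A^4 + 2 + A^-4; d^3 = -A^6 - 3*A^2 - 3*A^-2 - A^-6; d^4 = A^8 + 4*A^4 + 6 + 4*A^-4 + A^-8; d^5 = -A^10 - 5*A^6 - 10*A^2 - 10*A^-2 - 5*A^-6 - A^-10; d^6 = A^12 + 6*A^8 + 15*A^4 + 20 + 15*A^-4 + 6*A^-8 + A^-12.
  A^10 * (d) = -A^12 - A^8
  A^8 * (5 + 5*d^2) = 5*A^12 + 15*A^8 + 5*A^4
  A^6 * (39*d + 6*d^3) = -6*A^12 - 57*A^8 - 57*A^4 - 6
  A^4 * (34 + 85*d^2 + d^4) = A^12 + 89*A^8 + 210*A^4 + 89 + A^-4
  A^2 * (138*d + 72*d^3) = -72*A^8 - 354*A^4 - 354 - 72*A^-4
  A^0 * (48 + 167*d^2 + 37*d^4) = 37*A^8 + 315*A^4 + 604 + 315*A^-4 + 37*A^-8
  A^-2 * (91*d + 109*d^3 + 10*d^5) = -10*A^8 - 159*A^4 - 518 - 518*A^-4 - 159*A^-8 - 10*A^-12
  A^-4 * (82*d^2 + 37*d^4 + d^6) = A^8 + 43*A^4 + 245 + 406*A^-4 + 245*A^-8 + 43*A^-12 + A^-16
  A^-6 * (40*d^3 + 5*d^5) = -5*A^4 - 65 - 170*A^-4 - 170*A^-8 - 65*A^-12 - 5*A^-16
  A^-8 * (10*d^4) = 10 + 40*A^-4 + 60*A^-8 + 40*A^-12 + 10*A^-16
  A^-10 * (d^5) = -1 - 5*A^-4 - 10*A^-8 - 10*A^-12 - 5*A^-16 - A^-20
Summing the groups: <K> = -A^12 + 2*A^8 - 2*A^4 + 4 - 3*A^-4 + 3*A^-8 - 2*A^-12 + A^-16 - A^-20
Normalise by the writhe: (-A^3)^(-w) = (-A^3)^(-4) = A^-12, so f(A) = A^-12 * <K> = -1 + 2*A^-4 - 2*A^-8 + 4*A^-12 - 3*A^-16 + 3*A^-20 - 2*A^-24 + A^-28 - A^-32.
Substitute A = t^(-1/4), i.e. A^e → t^(-e/4): V(t) = -t^8 + t^7 - 2*t^6 + 3*t^5 - 3*t^4 + 4*t^3 - 2*t^2 + 2*t - 1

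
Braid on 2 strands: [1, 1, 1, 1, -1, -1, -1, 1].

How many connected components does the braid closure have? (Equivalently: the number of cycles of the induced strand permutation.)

2

Derivation:
Track the strand permutation on 2 strands, starting from identity.
  step 1: s1 swaps positions 1,2 -> [2 1]
  step 2: s1 swaps positions 1,2 -> [1 2]
  step 3: s1 swaps positions 1,2 -> [2 1]
  step 4: s1 swaps positions 1,2 -> [1 2]
  step 5: s1^-1 swaps positions 1,2 -> [2 1]
  step 6: s1^-1 swaps positions 1,2 -> [1 2]
  step 7: s1^-1 swaps positions 1,2 -> [2 1]
  step 8: s1 swaps positions 1,2 -> [1 2]
Final permutation (position -> original strand): [1 2]
Closure components = cycle count of this permutation = 2.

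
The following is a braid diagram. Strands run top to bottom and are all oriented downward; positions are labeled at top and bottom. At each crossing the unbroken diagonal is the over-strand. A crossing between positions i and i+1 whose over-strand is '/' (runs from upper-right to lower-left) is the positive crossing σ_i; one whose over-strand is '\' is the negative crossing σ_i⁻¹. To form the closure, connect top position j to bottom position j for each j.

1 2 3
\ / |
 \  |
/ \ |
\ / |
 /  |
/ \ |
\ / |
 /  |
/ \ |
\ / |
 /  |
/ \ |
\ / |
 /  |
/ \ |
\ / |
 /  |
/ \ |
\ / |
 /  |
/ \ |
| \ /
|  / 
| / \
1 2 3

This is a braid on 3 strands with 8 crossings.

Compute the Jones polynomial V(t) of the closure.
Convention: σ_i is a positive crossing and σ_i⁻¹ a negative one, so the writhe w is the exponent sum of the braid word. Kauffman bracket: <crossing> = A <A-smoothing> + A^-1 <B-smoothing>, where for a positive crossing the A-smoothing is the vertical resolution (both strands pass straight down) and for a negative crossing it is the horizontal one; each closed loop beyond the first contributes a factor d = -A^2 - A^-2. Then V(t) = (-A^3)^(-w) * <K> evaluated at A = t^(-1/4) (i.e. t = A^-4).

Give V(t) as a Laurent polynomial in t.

Reading the diagram top to bottom ('/'-over between positions i,i+1 = s_i, '\'-over = s_i^-1): braid word = s1^-1 s1 s1 s1 s1 s1 s1 s2.
The presented braid s1^-1 s1 s1 s1 s1 s1 s1 s2 on 3 strands reduces by inverse Markov moves (closure unchanged at each step):
  Destabilize: the word has the form β·s2 where s2 occurs only as the final letter (β ∈ B_2); drop it and the last strand → 2 strands.
  Deconjugate: the word is γ·β·γ⁻¹ with γ = s1^-1 (prefix) and γ⁻¹ = s1 (suffix); strip both.
Reduced to β = s1 s1 s1 s1 s1 on 2 strands, 5 crossings.
Compute on β:
Braid: s1 s1 s1 s1 s1 on 2 strands, 5 crossings.
Writhe w = (#positive) - (#negative) = 5 - 0 = 5.
Computing the Kauffman bracket via state sum. There are 2^5 = 32 states.
Each crossing splits two ways (0=vertical, 1=horizontal). The state's weight is A^(#A-smoothings - #B-smoothings) * d^(loops - 1).
  state 00000: A-exp=+5, loops=2, term = A^5 * d^1
  state 00001: A-exp=+3, loops=1, term = A^3 * d^0
  state 00010: A-exp=+3, loops=1, term = A^3 * d^0
  state 00011: A-exp=+1, loops=2, term = A^1 * d^1
  state 00100: A-exp=+3, loops=1, term = A^3 * d^0
  state 00101: A-exp=+1, loops=2, term = A^1 * d^1
  state 00110: A-exp=+1, loops=2, term = A^1 * d^1
  state 00111: A-exp=-1, loops=3, term = A^-1 * d^2
  state 01000: A-exp=+3, loops=1, term = A^3 * d^0
  state 01001: A-exp=+1, loops=2, term = A^1 * d^1
  state 01010: A-exp=+1, loops=2, term = A^1 * d^1
  state 01011: A-exp=-1, loops=3, term = A^-1 * d^2
  state 01100: A-exp=+1, loops=2, term = A^1 * d^1
  state 01101: A-exp=-1, loops=3, term = A^-1 * d^2
  state 01110: A-exp=-1, loops=3, term = A^-1 * d^2
  state 01111: A-exp=-3, loops=4, term = A^-3 * d^3
  state 10000: A-exp=+3, loops=1, term = A^3 * d^0
  state 10001: A-exp=+1, loops=2, term = A^1 * d^1
  state 10010: A-exp=+1, loops=2, term = A^1 * d^1
  state 10011: A-exp=-1, loops=3, term = A^-1 * d^2
  state 10100: A-exp=+1, loops=2, term = A^1 * d^1
  state 10101: A-exp=-1, loops=3, term = A^-1 * d^2
  state 10110: A-exp=-1, loops=3, term = A^-1 * d^2
  state 10111: A-exp=-3, loops=4, term = A^-3 * d^3
  state 11000: A-exp=+1, loops=2, term = A^1 * d^1
  state 11001: A-exp=-1, loops=3, term = A^-1 * d^2
  state 11010: A-exp=-1, loops=3, term = A^-1 * d^2
  state 11011: A-exp=-3, loops=4, term = A^-3 * d^3
  state 11100: A-exp=-1, loops=3, term = A^-1 * d^2
  state 11101: A-exp=-3, loops=4, term = A^-3 * d^3
  state 11110: A-exp=-3, loops=4, term = A^-3 * d^3
  state 11111: A-exp=-5, loops=5, term = A^-5 * d^4
Collect the terms by A-exponent (count of states per loop number):
Powers of d = -A^2 - A^-2: d^2 = A^4 + 2 + A^-4; d^3 = -A^6 - 3*A^2 - 3*A^-2 - A^-6; d^4 = A^8 + 4*A^4 + 6 + 4*A^-4 + A^-8.
  A^5 * (d) = -A^7 - A^3
  A^3 * (5) = 5*A^3
  A^1 * (10*d) = -10*A^3 - 10*A^-1
  A^-1 * (10*d^2) = 10*A^3 + 20*A^-1 + 10*A^-5
  A^-3 * (5*d^3) = -5*A^3 - 15*A^-1 - 15*A^-5 - 5*A^-9
  A^-5 * (d^4) = A^3 + 4*A^-1 + 6*A^-5 + 4*A^-9 + A^-13
Summing the groups: <K> = -A^7 - A^-1 + A^-5 - A^-9 + A^-13
Normalise by the writhe: (-A^3)^(-w) = (-A^3)^(-5) = -A^-15, so f(A) = -A^-15 * <K> = A^-8 + A^-16 - A^-20 + A^-24 - A^-28.
Substitute A = t^(-1/4), i.e. A^e → t^(-e/4): V(t) = -t^7 + t^6 - t^5 + t^4 + t^2

Answer: -t^7 + t^6 - t^5 + t^4 + t^2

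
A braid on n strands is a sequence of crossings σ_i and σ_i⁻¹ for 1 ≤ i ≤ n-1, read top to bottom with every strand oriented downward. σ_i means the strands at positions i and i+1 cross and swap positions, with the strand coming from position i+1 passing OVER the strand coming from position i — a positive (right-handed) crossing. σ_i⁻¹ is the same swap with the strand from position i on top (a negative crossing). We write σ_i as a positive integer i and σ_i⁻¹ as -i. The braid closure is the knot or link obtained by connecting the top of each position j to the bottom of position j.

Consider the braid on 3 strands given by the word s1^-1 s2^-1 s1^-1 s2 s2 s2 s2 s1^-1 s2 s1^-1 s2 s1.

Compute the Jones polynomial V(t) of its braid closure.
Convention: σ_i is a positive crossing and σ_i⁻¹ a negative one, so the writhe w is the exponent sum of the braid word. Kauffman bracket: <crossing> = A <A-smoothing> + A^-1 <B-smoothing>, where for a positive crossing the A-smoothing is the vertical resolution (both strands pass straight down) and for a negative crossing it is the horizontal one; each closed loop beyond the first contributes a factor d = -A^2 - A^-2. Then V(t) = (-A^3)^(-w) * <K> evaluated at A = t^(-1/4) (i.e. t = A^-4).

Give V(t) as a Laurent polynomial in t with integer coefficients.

The presented braid s1^-1 s2^-1 s1^-1 s2 s2 s2 s2 s1^-1 s2 s1^-1 s2 s1 on 3 strands reduces by inverse Markov moves (closure unchanged at each step):
  Deconjugate: the word is γ·β·γ⁻¹ with γ = s1^-1 (prefix) and γ⁻¹ = s1 (suffix); strip both.
  Deconjugate: the word is γ·β·γ⁻¹ with γ = s2^-1 (prefix) and γ⁻¹ = s2 (suffix); strip both.
Reduced to β = s1^-1 s2 s2 s2 s2 s1^-1 s2 s1^-1 on 3 strands, 8 crossings.
Compute on β:
Braid: s1^-1 s2 s2 s2 s2 s1^-1 s2 s1^-1 on 3 strands, 8 crossings.
Writhe w = (#positive) - (#negative) = 5 - 3 = 2.
Computing the Kauffman bracket via state sum. There are 2^8 = 256 states.
Smooth each crossing (0=||, 1=⌣⌢); contribution A^(Σ sign_k(1-2s_k)) * d^(L-1).
Tabulate the states by total A-exponent and number of loops L (A-exp: L × count):
  A^8: L=4 ×1
  A^6: L=3 ×8
  A^4: L=2 ×22, L=4 ×6
  A^2: L=1 ×23, L=3 ×29, L=5 ×4
  A^0: L=2 ×47, L=4 ×22, L=6 ×1
  A^-2: L=3 ×48, L=5 ×8
  A^-4: L=4 ×27, L=6 ×1
  A^-6: L=5 ×8
  A^-8: L=6 ×1
Each group contributes A^e * Σ count * d^(L-1):
Powers of d = -A^2 - A^-2: d^2 = A^4 + 2 + A^-4; d^3 = -A^6 - 3*A^2 - 3*A^-2 - A^-6; d^4 = A^8 + 4*A^4 + 6 + 4*A^-4 + A^-8; d^5 = -A^10 - 5*A^6 - 10*A^2 - 10*A^-2 - 5*A^-6 - A^-10.
  A^8 * (d^3) = -A^14 - 3*A^10 - 3*A^6 - A^2
  A^6 * (8*d^2) = 8*A^10 + 16*A^6 + 8*A^2
  A^4 * (22*d + 6*d^3) = -6*A^10 - 40*A^6 - 40*A^2 - 6*A^-2
  A^2 * (23 + 29*d^2 + 4*d^4) = 4*A^10 + 45*A^6 + 105*A^2 + 45*A^-2 + 4*A^-6
  A^0 * (47*d + 22*d^3 + d^5) = -A^10 - 27*A^6 - 123*A^2 - 123*A^-2 - 27*A^-6 - A^-10
  A^-2 * (48*d^2 + 8*d^4) = 8*A^6 + 80*A^2 + 144*A^-2 + 80*A^-6 + 8*A^-10
  A^-4 * (27*d^3 + d^5) = -A^6 - 32*A^2 - 91*A^-2 - 91*A^-6 - 32*A^-10 - A^-14
  A^-6 * (8*d^4) = 8*A^2 + 32*A^-2 + 48*A^-6 + 32*A^-10 + 8*A^-14
  A^-8 * (d^5) = -A^2 - 5*A^-2 - 10*A^-6 - 10*A^-10 - 5*A^-14 - A^-18
Summing the groups: <K> = -A^14 + 2*A^10 - 2*A^6 + 4*A^2 - 4*A^-2 + 4*A^-6 - 3*A^-10 + 2*A^-14 - A^-18
Normalise by the writhe: (-A^3)^(-w) = (-A^3)^(-2) = A^-6, so f(A) = A^-6 * <K> = -A^8 + 2*A^4 - 2 + 4*A^-4 - 4*A^-8 + 4*A^-12 - 3*A^-16 + 2*A^-20 - A^-24.
Substitute A = t^(-1/4), i.e. A^e → t^(-e/4): V(t) = -t^6 + 2*t^5 - 3*t^4 + 4*t^3 - 4*t^2 + 4*t - 2 + 2*t^-1 - t^-2

Answer: -t^6 + 2*t^5 - 3*t^4 + 4*t^3 - 4*t^2 + 4*t - 2 + 2*t^-1 - t^-2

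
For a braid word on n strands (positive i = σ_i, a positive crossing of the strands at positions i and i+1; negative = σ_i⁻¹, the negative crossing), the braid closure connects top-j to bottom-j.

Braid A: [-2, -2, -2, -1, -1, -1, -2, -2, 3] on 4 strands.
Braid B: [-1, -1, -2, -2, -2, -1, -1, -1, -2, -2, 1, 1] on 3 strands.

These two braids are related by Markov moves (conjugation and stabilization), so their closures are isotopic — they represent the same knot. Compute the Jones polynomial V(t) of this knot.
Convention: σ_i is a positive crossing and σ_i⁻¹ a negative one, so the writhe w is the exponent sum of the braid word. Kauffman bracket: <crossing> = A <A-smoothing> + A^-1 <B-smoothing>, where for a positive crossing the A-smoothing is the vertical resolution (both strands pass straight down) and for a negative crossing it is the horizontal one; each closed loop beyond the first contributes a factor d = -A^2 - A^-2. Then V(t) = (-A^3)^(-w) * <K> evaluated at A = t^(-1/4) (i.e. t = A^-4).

Markov-equivalent braids have isotopic closures, hence identical knot invariants. Strip the Markov moves from each word to reach a common short braid β, then compute V(t) once on β.
Braid A: s2^-1 s2^-1 s2^-1 s1^-1 s1^-1 s1^-1 s2^-1 s2^-1 s3 on 4 strands reduces by inverse Markov moves (closure unchanged at each step):
  Destabilize: the word has the form β·s3 where s3 occurs only as the final letter (β ∈ B_3); drop it and the last strand → 3 strands.
Reduced to β = s2^-1 s2^-1 s2^-1 s1^-1 s1^-1 s1^-1 s2^-1 s2^-1 on 3 strands, 8 crossings.
Braid B: s1^-1 s1^-1 s2^-1 s2^-1 s2^-1 s1^-1 s1^-1 s1^-1 s2^-1 s2^-1 s1 s1 on 3 strands reduces by inverse Markov moves (closure unchanged at each step):
  Deconjugate: the word is γ·β·γ⁻¹ with γ = s1^-1 s1^-1 (prefix) and γ⁻¹ = s1 s1 (suffix); strip both.
Reduced to β = s2^-1 s2^-1 s2^-1 s1^-1 s1^-1 s1^-1 s2^-1 s2^-1 on 3 strands, 8 crossings.
Both give the same β = s2^-1 s2^-1 s2^-1 s1^-1 s1^-1 s1^-1 s2^-1 s2^-1 on 3 strands, so one state sum suffices:
Braid: s2^-1 s2^-1 s2^-1 s1^-1 s1^-1 s1^-1 s2^-1 s2^-1 on 3 strands, 8 crossings.
Writhe w = (#positive) - (#negative) = 0 - 8 = -8.
Computing the Kauffman bracket via state sum. There are 2^8 = 256 states.
For each crossing: s=0 is the vertical smoothing, s=1 horizontal. Crossing k contributes A^(sign_k * (1 - 2*s_k)); loop factor d = -A^2 - A^-2.
Tabulate the states by total A-exponent and number of loops L (A-exp: L × count):
  A^8: L=7 ×1
  A^6: L=6 ×8
  A^4: L=5 ×28
  A^2: L=4 ×55, L=6 ×1
  A^0: L=3 ×65, L=5 ×5
  A^-2: L=2 ×45, L=4 ×11
  A^-4: L=1 ×15, L=3 ×13
  A^-6: L=2 ×8
  A^-8: L=3 ×1
Each group contributes A^e * Σ count * d^(L-1):
Powers of d = -A^2 - A^-2: d^2 = A^4 + 2 + A^-4; d^3 = -A^6 - 3*A^2 - 3*A^-2 - A^-6; d^4 = A^8 + 4*A^4 + 6 + 4*A^-4 + A^-8; d^5 = -A^10 - 5*A^6 - 10*A^2 - 10*A^-2 - 5*A^-6 - A^-10; d^6 = A^12 + 6*A^8 + 15*A^4 + 20 + 15*A^-4 + 6*A^-8 + A^-12.
  A^8 * (d^6) = A^20 + 6*A^16 + 15*A^12 + 20*A^8 + 15*A^4 + 6 + A^-4
  A^6 * (8*d^5) = -8*A^16 - 40*A^12 - 80*A^8 - 80*A^4 - 40 - 8*A^-4
  A^4 * (28*d^4) = 28*A^12 + 112*A^8 + 168*A^4 + 112 + 28*A^-4
  A^2 * (55*d^3 + d^5) = -A^12 - 60*A^8 - 175*A^4 - 175 - 60*A^-4 - A^-8
  A^0 * (65*d^2 + 5*d^4) = 5*A^8 + 85*A^4 + 160 + 85*A^-4 + 5*A^-8
  A^-2 * (45*d + 11*d^3) = -11*A^4 - 78 - 78*A^-4 - 11*A^-8
  A^-4 * (15 + 13*d^2) = 13 + 41*A^-4 + 13*A^-8
  A^-6 * (8*d) = -8*A^-4 - 8*A^-8
  A^-8 * (d^2) = A^-4 + 2*A^-8 + A^-12
Summing the groups: <K> = A^20 - 2*A^16 + 2*A^12 - 3*A^8 + 2*A^4 - 2 + 2*A^-4 + A^-12
Normalise by the writhe: (-A^3)^(-w) = (-A^3)^(8) = A^24, so f(A) = A^24 * <K> = A^44 - 2*A^40 + 2*A^36 - 3*A^32 + 2*A^28 - 2*A^24 + 2*A^20 + A^12.
Substitute A = t^(-1/4), i.e. A^e → t^(-e/4): V(t) = t^-3 + 2*t^-5 - 2*t^-6 + 2*t^-7 - 3*t^-8 + 2*t^-9 - 2*t^-10 + t^-11

Answer: t^-3 + 2*t^-5 - 2*t^-6 + 2*t^-7 - 3*t^-8 + 2*t^-9 - 2*t^-10 + t^-11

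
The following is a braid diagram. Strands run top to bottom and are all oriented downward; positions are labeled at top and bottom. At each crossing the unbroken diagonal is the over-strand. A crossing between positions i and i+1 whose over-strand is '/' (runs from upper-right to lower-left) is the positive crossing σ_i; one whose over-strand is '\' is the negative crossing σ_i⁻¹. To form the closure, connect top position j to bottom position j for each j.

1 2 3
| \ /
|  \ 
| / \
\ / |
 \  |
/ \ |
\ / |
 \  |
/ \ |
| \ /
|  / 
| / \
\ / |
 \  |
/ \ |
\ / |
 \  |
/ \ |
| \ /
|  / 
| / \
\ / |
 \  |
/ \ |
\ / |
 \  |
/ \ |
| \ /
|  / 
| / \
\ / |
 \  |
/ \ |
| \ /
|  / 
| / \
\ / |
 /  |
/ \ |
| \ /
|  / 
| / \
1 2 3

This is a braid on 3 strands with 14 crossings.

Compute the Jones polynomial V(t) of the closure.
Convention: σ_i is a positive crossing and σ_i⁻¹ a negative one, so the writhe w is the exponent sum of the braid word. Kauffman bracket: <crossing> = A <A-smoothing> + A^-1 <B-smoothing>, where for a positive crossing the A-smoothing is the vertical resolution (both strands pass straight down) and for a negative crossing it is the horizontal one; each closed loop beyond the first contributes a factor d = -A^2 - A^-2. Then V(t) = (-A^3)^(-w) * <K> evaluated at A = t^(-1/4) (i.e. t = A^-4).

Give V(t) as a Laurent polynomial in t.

Reading the diagram top to bottom ('/'-over between positions i,i+1 = s_i, '\'-over = s_i^-1): braid word = s2^-1 s1^-1 s1^-1 s2 s1^-1 s1^-1 s2 s1^-1 s1^-1 s2 s1^-1 s2 s1 s2.
The presented braid s2^-1 s1^-1 s1^-1 s2 s1^-1 s1^-1 s2 s1^-1 s1^-1 s2 s1^-1 s2 s1 s2 on 3 strands reduces by inverse Markov moves (closure unchanged at each step):
  Deconjugate: the word is γ·β·γ⁻¹ with γ = s2^-1 s1^-1 (prefix) and γ⁻¹ = s1 s2 (suffix); strip both.
Reduced to β = s1^-1 s2 s1^-1 s1^-1 s2 s1^-1 s1^-1 s2 s1^-1 s2 on 3 strands, 10 crossings.
Compute on β:
Braid: s1^-1 s2 s1^-1 s1^-1 s2 s1^-1 s1^-1 s2 s1^-1 s2 on 3 strands, 10 crossings.
Writhe w = (#positive) - (#negative) = 4 - 6 = -2.
Computing the Kauffman bracket via state sum. There are 2^10 = 1024 states.
For each crossing: s=0 is the vertical smoothing, s=1 horizontal. Crossing k contributes A^(sign_k * (1 - 2*s_k)); loop factor d = -A^2 - A^-2.
Tabulate the states by total A-exponent and number of loops L (A-exp: L × count):
  A^10: L=7 ×1
  A^8: L=6 ×10
  A^6: L=5 ×45
  A^4: L=4 ×118, L=6 ×2
  A^2: L=3 ×193, L=5 ×17
  A^0: L=2 ×192, L=4 ×59, L=6 ×1
  A^-2: L=1 ×95, L=3 ×108, L=5 ×7
  A^-4: L=2 ×95, L=4 ×25
  A^-6: L=3 ×43, L=5 ×2
  A^-8: L=4 ×10
  A^-10: L=5 ×1
Each group contributes A^e * Σ count * d^(L-1):
Powers of d = -A^2 - A^-2: d^2 = A^4 + 2 + A^-4; d^3 = -A^6 - 3*A^2 - 3*A^-2 - A^-6; d^4 = A^8 + 4*A^4 + 6 + 4*A^-4 + A^-8; d^5 = -A^10 - 5*A^6 - 10*A^2 - 10*A^-2 - 5*A^-6 - A^-10; d^6 = A^12 + 6*A^8 + 15*A^4 + 20 + 15*A^-4 + 6*A^-8 + A^-12.
  A^10 * (d^6) = A^22 + 6*A^18 + 15*A^14 + 20*A^10 + 15*A^6 + 6*A^2 + A^-2
  A^8 * (10*d^5) = -10*A^18 - 50*A^14 - 100*A^10 - 100*A^6 - 50*A^2 - 10*A^-2
  A^6 * (45*d^4) = 45*A^14 + 180*A^10 + 270*A^6 + 180*A^2 + 45*A^-2
  A^4 * (118*d^3 + 2*d^5) = -2*A^14 - 128*A^10 - 374*A^6 - 374*A^2 - 128*A^-2 - 2*A^-6
  A^2 * (193*d^2 + 17*d^4) = 17*A^10 + 261*A^6 + 488*A^2 + 261*A^-2 + 17*A^-6
  A^0 * (192*d + 59*d^3 + d^5) = -A^10 - 64*A^6 - 379*A^2 - 379*A^-2 - 64*A^-6 - A^-10
  A^-2 * (95 + 108*d^2 + 7*d^4) = 7*A^6 + 136*A^2 + 353*A^-2 + 136*A^-6 + 7*A^-10
  A^-4 * (95*d + 25*d^3) = -25*A^2 - 170*A^-2 - 170*A^-6 - 25*A^-10
  A^-6 * (43*d^2 + 2*d^4) = 2*A^2 + 51*A^-2 + 98*A^-6 + 51*A^-10 + 2*A^-14
  A^-8 * (10*d^3) = -10*A^-2 - 30*A^-6 - 30*A^-10 - 10*A^-14
  A^-10 * (d^4) = A^-2 + 4*A^-6 + 6*A^-10 + 4*A^-14 + A^-18
Summing the groups: <K> = A^22 - 4*A^18 + 8*A^14 - 12*A^10 + 15*A^6 - 16*A^2 + 15*A^-2 - 11*A^-6 + 8*A^-10 - 4*A^-14 + A^-18
Normalise by the writhe: (-A^3)^(-w) = (-A^3)^(2) = A^6, so f(A) = A^6 * <K> = A^28 - 4*A^24 + 8*A^20 - 12*A^16 + 15*A^12 - 16*A^8 + 15*A^4 - 11 + 8*A^-4 - 4*A^-8 + A^-12.
Substitute A = t^(-1/4), i.e. A^e → t^(-e/4): V(t) = t^3 - 4*t^2 + 8*t - 11 + 15*t^-1 - 16*t^-2 + 15*t^-3 - 12*t^-4 + 8*t^-5 - 4*t^-6 + t^-7

Answer: t^3 - 4*t^2 + 8*t - 11 + 15*t^-1 - 16*t^-2 + 15*t^-3 - 12*t^-4 + 8*t^-5 - 4*t^-6 + t^-7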